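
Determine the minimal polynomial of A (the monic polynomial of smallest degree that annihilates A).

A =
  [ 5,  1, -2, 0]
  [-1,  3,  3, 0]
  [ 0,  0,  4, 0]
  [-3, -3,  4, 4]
x^3 - 12*x^2 + 48*x - 64

The characteristic polynomial is χ_A(x) = (x - 4)^4, so the eigenvalues are known. The minimal polynomial is
  m_A(x) = Π_λ (x − λ)^{k_λ}
where k_λ is the size of the *largest* Jordan block for λ (equivalently, the smallest k with (A − λI)^k v = 0 for every generalised eigenvector v of λ).

  λ = 4: largest Jordan block has size 3, contributing (x − 4)^3

So m_A(x) = (x - 4)^3 = x^3 - 12*x^2 + 48*x - 64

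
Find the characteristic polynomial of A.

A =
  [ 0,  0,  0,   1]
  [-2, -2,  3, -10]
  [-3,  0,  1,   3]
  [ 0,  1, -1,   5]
x^4 - 4*x^3 + 6*x^2 - 4*x + 1

Expanding det(x·I − A) (e.g. by cofactor expansion or by noting that A is similar to its Jordan form J, which has the same characteristic polynomial as A) gives
  χ_A(x) = x^4 - 4*x^3 + 6*x^2 - 4*x + 1
which factors as (x - 1)^4. The eigenvalues (with algebraic multiplicities) are λ = 1 with multiplicity 4.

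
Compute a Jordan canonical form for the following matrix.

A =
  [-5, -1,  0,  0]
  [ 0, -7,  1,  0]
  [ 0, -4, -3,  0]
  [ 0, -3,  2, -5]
J_3(-5) ⊕ J_1(-5)

The characteristic polynomial is
  det(x·I − A) = x^4 + 20*x^3 + 150*x^2 + 500*x + 625 = (x + 5)^4

Eigenvalues and multiplicities (the geometric multiplicity of λ is n − rank(A − λI), which equals the number of Jordan blocks for λ):
  λ = -5: algebraic multiplicity = 4, geometric multiplicity = 2

Determining the block sizes for each eigenvalue:
  λ = -5: with am = 4 and gm = 2, the partition is not yet determined (e.g. several partitions of 4 into 2 parts exist). Let N = A − (-5)·I. Computing rank(N^1) = 2, rank(N^2) = 1, rank(N^3) = 0; the number of blocks of size ≥ j is rank(N^{j−1}) − rank(N^j), giving [2, 1, 1]. So we have 1 block(s) of size 3, 1 block(s) of size 1 → block sizes [3, 1]

Assembling the blocks gives a Jordan form
J =
  [-5,  1,  0,  0]
  [ 0, -5,  1,  0]
  [ 0,  0, -5,  0]
  [ 0,  0,  0, -5]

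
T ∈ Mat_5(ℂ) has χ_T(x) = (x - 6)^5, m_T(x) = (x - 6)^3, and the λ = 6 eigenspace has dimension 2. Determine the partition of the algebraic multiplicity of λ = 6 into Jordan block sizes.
Block sizes for λ = 6: [3, 2]

Step 1 — from the characteristic polynomial, algebraic multiplicity of λ = 6 is 5. From dim ker(T − (6)·I) = 2, there are exactly 2 Jordan blocks for λ = 6.
Step 2 — from the minimal polynomial, the factor (x − 6)^3 tells us the largest block for λ = 6 has size 3.
Step 3 — with total size 5, 2 blocks, and largest block 3, the block sizes (in nonincreasing order) are [3, 2].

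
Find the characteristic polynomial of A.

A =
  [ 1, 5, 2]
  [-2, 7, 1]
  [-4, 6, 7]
x^3 - 15*x^2 + 75*x - 125

Expanding det(x·I − A) (e.g. by cofactor expansion or by noting that A is similar to its Jordan form J, which has the same characteristic polynomial as A) gives
  χ_A(x) = x^3 - 15*x^2 + 75*x - 125
which factors as (x - 5)^3. The eigenvalues (with algebraic multiplicities) are λ = 5 with multiplicity 3.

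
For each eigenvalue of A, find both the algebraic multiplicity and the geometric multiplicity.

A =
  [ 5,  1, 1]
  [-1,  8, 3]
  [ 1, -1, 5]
λ = 6: alg = 3, geom = 1

Step 1 — factor the characteristic polynomial to read off the algebraic multiplicities:
  χ_A(x) = (x - 6)^3

Step 2 — compute geometric multiplicities via the rank-nullity identity g(λ) = n − rank(A − λI):
  rank(A − (6)·I) = 2, so dim ker(A − (6)·I) = n − 2 = 1

Summary:
  λ = 6: algebraic multiplicity = 3, geometric multiplicity = 1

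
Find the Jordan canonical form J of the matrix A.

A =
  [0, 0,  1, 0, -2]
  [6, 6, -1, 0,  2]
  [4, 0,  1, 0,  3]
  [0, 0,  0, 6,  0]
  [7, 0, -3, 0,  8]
J_3(3) ⊕ J_1(6) ⊕ J_1(6)

The characteristic polynomial is
  det(x·I − A) = x^5 - 21*x^4 + 171*x^3 - 675*x^2 + 1296*x - 972 = (x - 6)^2*(x - 3)^3

Eigenvalues and multiplicities (the geometric multiplicity of λ is n − rank(A − λI), which equals the number of Jordan blocks for λ):
  λ = 3: algebraic multiplicity = 3, geometric multiplicity = 1
  λ = 6: algebraic multiplicity = 2, geometric multiplicity = 2

Determining the block sizes for each eigenvalue:
  λ = 3: one block (gm = 1), so the single block has size am = 3 → block sizes [3]
  λ = 6: gm = am = 2, so every block has size 1 → block sizes [1, 1]

Assembling the blocks gives a Jordan form
J =
  [3, 1, 0, 0, 0]
  [0, 3, 1, 0, 0]
  [0, 0, 3, 0, 0]
  [0, 0, 0, 6, 0]
  [0, 0, 0, 0, 6]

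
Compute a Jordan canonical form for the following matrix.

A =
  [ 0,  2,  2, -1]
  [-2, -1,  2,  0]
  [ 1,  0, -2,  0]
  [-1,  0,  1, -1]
J_3(-1) ⊕ J_1(-1)

The characteristic polynomial is
  det(x·I − A) = x^4 + 4*x^3 + 6*x^2 + 4*x + 1 = (x + 1)^4

Eigenvalues and multiplicities (the geometric multiplicity of λ is n − rank(A − λI), which equals the number of Jordan blocks for λ):
  λ = -1: algebraic multiplicity = 4, geometric multiplicity = 2

Determining the block sizes for each eigenvalue:
  λ = -1: with am = 4 and gm = 2, the partition is not yet determined (e.g. several partitions of 4 into 2 parts exist). Let N = A − (-1)·I. Computing rank(N^1) = 2, rank(N^2) = 1, rank(N^3) = 0; the number of blocks of size ≥ j is rank(N^{j−1}) − rank(N^j), giving [2, 1, 1]. So we have 1 block(s) of size 3, 1 block(s) of size 1 → block sizes [3, 1]

Assembling the blocks gives a Jordan form
J =
  [-1,  1,  0,  0]
  [ 0, -1,  1,  0]
  [ 0,  0, -1,  0]
  [ 0,  0,  0, -1]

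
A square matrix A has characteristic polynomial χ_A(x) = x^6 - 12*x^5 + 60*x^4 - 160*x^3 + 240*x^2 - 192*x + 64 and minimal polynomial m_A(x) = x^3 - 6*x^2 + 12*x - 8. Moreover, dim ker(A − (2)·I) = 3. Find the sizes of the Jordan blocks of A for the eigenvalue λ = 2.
Block sizes for λ = 2: [3, 2, 1]

Step 1 — from the characteristic polynomial, algebraic multiplicity of λ = 2 is 6. From dim ker(A − (2)·I) = 3, there are exactly 3 Jordan blocks for λ = 2.
Step 2 — from the minimal polynomial, the factor (x − 2)^3 tells us the largest block for λ = 2 has size 3.
Step 3 — with total size 6, 3 blocks, and largest block 3, the block sizes (in nonincreasing order) are [3, 2, 1].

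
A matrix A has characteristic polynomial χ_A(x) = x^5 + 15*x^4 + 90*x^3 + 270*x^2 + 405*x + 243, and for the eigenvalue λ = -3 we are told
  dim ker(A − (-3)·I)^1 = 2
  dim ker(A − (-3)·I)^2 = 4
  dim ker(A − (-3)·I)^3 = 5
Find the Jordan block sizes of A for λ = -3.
Block sizes for λ = -3: [3, 2]

From the dimensions of kernels of powers, the number of Jordan blocks of size at least j is d_j − d_{j−1} where d_j = dim ker(N^j) (with d_0 = 0). Computing the differences gives [2, 2, 1].
The number of blocks of size exactly k is (#blocks of size ≥ k) − (#blocks of size ≥ k + 1), so the partition is: 1 block(s) of size 2, 1 block(s) of size 3.
In nonincreasing order the block sizes are [3, 2].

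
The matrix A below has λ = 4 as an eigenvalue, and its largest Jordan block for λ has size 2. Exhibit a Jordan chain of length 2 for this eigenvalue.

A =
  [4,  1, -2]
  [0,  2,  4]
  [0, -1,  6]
A Jordan chain for λ = 4 of length 2:
v_1 = (1, -2, -1)ᵀ
v_2 = (0, 1, 0)ᵀ

Let N = A − (4)·I. We want v_2 with N^2 v_2 = 0 but N^1 v_2 ≠ 0; then v_{j-1} := N · v_j for j = 2, …, 2.

Pick v_2 = (0, 1, 0)ᵀ.
Then v_1 = N · v_2 = (1, -2, -1)ᵀ.

Sanity check: (A − (4)·I) v_1 = (0, 0, 0)ᵀ = 0. ✓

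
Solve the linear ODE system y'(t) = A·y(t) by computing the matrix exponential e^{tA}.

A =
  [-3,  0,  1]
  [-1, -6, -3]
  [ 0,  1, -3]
e^{tA} =
  [t^2*exp(-4*t)/2 + t*exp(-4*t) + exp(-4*t), t^2*exp(-4*t)/2, t^2*exp(-4*t) + t*exp(-4*t)]
  [t^2*exp(-4*t)/2 - t*exp(-4*t), t^2*exp(-4*t)/2 - 2*t*exp(-4*t) + exp(-4*t), t^2*exp(-4*t) - 3*t*exp(-4*t)]
  [-t^2*exp(-4*t)/2, -t^2*exp(-4*t)/2 + t*exp(-4*t), -t^2*exp(-4*t) + t*exp(-4*t) + exp(-4*t)]

Strategy: write A = P · J · P⁻¹ where J is a Jordan canonical form, so e^{tA} = P · e^{tJ} · P⁻¹, and e^{tJ} can be computed block-by-block.

A has Jordan form
J =
  [-4,  1,  0]
  [ 0, -4,  1]
  [ 0,  0, -4]
(up to reordering of blocks).

Per-block formulas:
  For a 3×3 Jordan block J_3(-4): exp(t · J_3(-4)) = e^(-4t)·(I + t·N + (t^2/2)·N^2), where N is the 3×3 nilpotent shift.

After assembling e^{tJ} and conjugating by P, we get:

e^{tA} =
  [t^2*exp(-4*t)/2 + t*exp(-4*t) + exp(-4*t), t^2*exp(-4*t)/2, t^2*exp(-4*t) + t*exp(-4*t)]
  [t^2*exp(-4*t)/2 - t*exp(-4*t), t^2*exp(-4*t)/2 - 2*t*exp(-4*t) + exp(-4*t), t^2*exp(-4*t) - 3*t*exp(-4*t)]
  [-t^2*exp(-4*t)/2, -t^2*exp(-4*t)/2 + t*exp(-4*t), -t^2*exp(-4*t) + t*exp(-4*t) + exp(-4*t)]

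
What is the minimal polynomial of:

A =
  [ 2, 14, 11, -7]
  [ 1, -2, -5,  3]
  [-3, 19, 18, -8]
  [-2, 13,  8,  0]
x^4 - 18*x^3 + 121*x^2 - 360*x + 400

The characteristic polynomial is χ_A(x) = (x - 5)^2*(x - 4)^2, so the eigenvalues are known. The minimal polynomial is
  m_A(x) = Π_λ (x − λ)^{k_λ}
where k_λ is the size of the *largest* Jordan block for λ (equivalently, the smallest k with (A − λI)^k v = 0 for every generalised eigenvector v of λ).

  λ = 4: largest Jordan block has size 2, contributing (x − 4)^2
  λ = 5: largest Jordan block has size 2, contributing (x − 5)^2

So m_A(x) = (x - 5)^2*(x - 4)^2 = x^4 - 18*x^3 + 121*x^2 - 360*x + 400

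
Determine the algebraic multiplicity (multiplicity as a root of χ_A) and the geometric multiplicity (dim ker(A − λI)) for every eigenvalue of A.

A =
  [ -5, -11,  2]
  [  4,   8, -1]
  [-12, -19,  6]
λ = 3: alg = 3, geom = 1

Step 1 — factor the characteristic polynomial to read off the algebraic multiplicities:
  χ_A(x) = (x - 3)^3

Step 2 — compute geometric multiplicities via the rank-nullity identity g(λ) = n − rank(A − λI):
  rank(A − (3)·I) = 2, so dim ker(A − (3)·I) = n − 2 = 1

Summary:
  λ = 3: algebraic multiplicity = 3, geometric multiplicity = 1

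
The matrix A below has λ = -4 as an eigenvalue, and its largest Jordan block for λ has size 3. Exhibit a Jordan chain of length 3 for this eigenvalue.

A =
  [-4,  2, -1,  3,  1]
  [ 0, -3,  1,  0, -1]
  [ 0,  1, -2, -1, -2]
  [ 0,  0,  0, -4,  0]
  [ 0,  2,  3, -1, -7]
A Jordan chain for λ = -4 of length 3:
v_1 = (3, 0, -1, 0, -1)ᵀ
v_2 = (2, 1, 1, 0, 2)ᵀ
v_3 = (0, 1, 0, 0, 0)ᵀ

Let N = A − (-4)·I. We want v_3 with N^3 v_3 = 0 but N^2 v_3 ≠ 0; then v_{j-1} := N · v_j for j = 3, …, 2.

Pick v_3 = (0, 1, 0, 0, 0)ᵀ.
Then v_2 = N · v_3 = (2, 1, 1, 0, 2)ᵀ.
Then v_1 = N · v_2 = (3, 0, -1, 0, -1)ᵀ.

Sanity check: (A − (-4)·I) v_1 = (0, 0, 0, 0, 0)ᵀ = 0. ✓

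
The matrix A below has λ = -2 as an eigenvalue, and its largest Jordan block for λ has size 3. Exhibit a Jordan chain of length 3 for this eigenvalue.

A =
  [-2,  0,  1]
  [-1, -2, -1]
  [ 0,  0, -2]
A Jordan chain for λ = -2 of length 3:
v_1 = (0, -1, 0)ᵀ
v_2 = (1, -1, 0)ᵀ
v_3 = (0, 0, 1)ᵀ

Let N = A − (-2)·I. We want v_3 with N^3 v_3 = 0 but N^2 v_3 ≠ 0; then v_{j-1} := N · v_j for j = 3, …, 2.

Pick v_3 = (0, 0, 1)ᵀ.
Then v_2 = N · v_3 = (1, -1, 0)ᵀ.
Then v_1 = N · v_2 = (0, -1, 0)ᵀ.

Sanity check: (A − (-2)·I) v_1 = (0, 0, 0)ᵀ = 0. ✓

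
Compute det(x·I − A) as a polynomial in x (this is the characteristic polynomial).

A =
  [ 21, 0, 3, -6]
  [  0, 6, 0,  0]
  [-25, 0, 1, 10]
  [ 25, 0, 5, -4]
x^4 - 24*x^3 + 216*x^2 - 864*x + 1296

Expanding det(x·I − A) (e.g. by cofactor expansion or by noting that A is similar to its Jordan form J, which has the same characteristic polynomial as A) gives
  χ_A(x) = x^4 - 24*x^3 + 216*x^2 - 864*x + 1296
which factors as (x - 6)^4. The eigenvalues (with algebraic multiplicities) are λ = 6 with multiplicity 4.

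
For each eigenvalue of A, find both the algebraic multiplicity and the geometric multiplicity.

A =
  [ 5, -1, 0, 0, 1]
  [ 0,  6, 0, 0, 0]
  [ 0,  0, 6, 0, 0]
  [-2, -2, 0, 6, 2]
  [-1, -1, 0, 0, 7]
λ = 6: alg = 5, geom = 4

Step 1 — factor the characteristic polynomial to read off the algebraic multiplicities:
  χ_A(x) = (x - 6)^5

Step 2 — compute geometric multiplicities via the rank-nullity identity g(λ) = n − rank(A − λI):
  rank(A − (6)·I) = 1, so dim ker(A − (6)·I) = n − 1 = 4

Summary:
  λ = 6: algebraic multiplicity = 5, geometric multiplicity = 4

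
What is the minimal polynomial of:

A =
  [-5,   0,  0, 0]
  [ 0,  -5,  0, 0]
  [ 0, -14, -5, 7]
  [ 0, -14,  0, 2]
x^2 + 3*x - 10

The characteristic polynomial is χ_A(x) = (x - 2)*(x + 5)^3, so the eigenvalues are known. The minimal polynomial is
  m_A(x) = Π_λ (x − λ)^{k_λ}
where k_λ is the size of the *largest* Jordan block for λ (equivalently, the smallest k with (A − λI)^k v = 0 for every generalised eigenvector v of λ).

  λ = -5: largest Jordan block has size 1, contributing (x + 5)
  λ = 2: largest Jordan block has size 1, contributing (x − 2)

So m_A(x) = (x - 2)*(x + 5) = x^2 + 3*x - 10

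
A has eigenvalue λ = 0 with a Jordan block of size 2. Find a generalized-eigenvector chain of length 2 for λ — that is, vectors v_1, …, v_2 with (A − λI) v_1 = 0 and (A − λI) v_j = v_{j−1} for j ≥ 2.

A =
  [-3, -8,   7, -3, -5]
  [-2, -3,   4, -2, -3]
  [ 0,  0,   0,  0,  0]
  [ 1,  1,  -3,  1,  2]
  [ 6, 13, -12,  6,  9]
A Jordan chain for λ = 0 of length 2:
v_1 = (1, 0, 0, -1, 0)ᵀ
v_2 = (2, 0, 1, 0, 0)ᵀ

Let N = A − (0)·I. We want v_2 with N^2 v_2 = 0 but N^1 v_2 ≠ 0; then v_{j-1} := N · v_j for j = 2, …, 2.

Pick v_2 = (2, 0, 1, 0, 0)ᵀ.
Then v_1 = N · v_2 = (1, 0, 0, -1, 0)ᵀ.

Sanity check: (A − (0)·I) v_1 = (0, 0, 0, 0, 0)ᵀ = 0. ✓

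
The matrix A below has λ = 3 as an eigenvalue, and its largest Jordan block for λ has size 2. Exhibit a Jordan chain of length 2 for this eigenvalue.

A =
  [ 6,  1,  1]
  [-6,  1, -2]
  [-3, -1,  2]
A Jordan chain for λ = 3 of length 2:
v_1 = (3, -6, -3)ᵀ
v_2 = (1, 0, 0)ᵀ

Let N = A − (3)·I. We want v_2 with N^2 v_2 = 0 but N^1 v_2 ≠ 0; then v_{j-1} := N · v_j for j = 2, …, 2.

Pick v_2 = (1, 0, 0)ᵀ.
Then v_1 = N · v_2 = (3, -6, -3)ᵀ.

Sanity check: (A − (3)·I) v_1 = (0, 0, 0)ᵀ = 0. ✓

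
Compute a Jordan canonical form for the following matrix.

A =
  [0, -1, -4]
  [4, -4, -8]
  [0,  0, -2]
J_2(-2) ⊕ J_1(-2)

The characteristic polynomial is
  det(x·I − A) = x^3 + 6*x^2 + 12*x + 8 = (x + 2)^3

Eigenvalues and multiplicities (the geometric multiplicity of λ is n − rank(A − λI), which equals the number of Jordan blocks for λ):
  λ = -2: algebraic multiplicity = 3, geometric multiplicity = 2

Determining the block sizes for each eigenvalue:
  λ = -2: 2 blocks summing to 3 forces exactly one block of size 2 and the rest size 1 → block sizes [2, 1]

Assembling the blocks gives a Jordan form
J =
  [-2,  1,  0]
  [ 0, -2,  0]
  [ 0,  0, -2]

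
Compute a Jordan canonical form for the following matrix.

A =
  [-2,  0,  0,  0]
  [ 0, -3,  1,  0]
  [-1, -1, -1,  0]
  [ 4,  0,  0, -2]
J_3(-2) ⊕ J_1(-2)

The characteristic polynomial is
  det(x·I − A) = x^4 + 8*x^3 + 24*x^2 + 32*x + 16 = (x + 2)^4

Eigenvalues and multiplicities (the geometric multiplicity of λ is n − rank(A − λI), which equals the number of Jordan blocks for λ):
  λ = -2: algebraic multiplicity = 4, geometric multiplicity = 2

Determining the block sizes for each eigenvalue:
  λ = -2: with am = 4 and gm = 2, the partition is not yet determined (e.g. several partitions of 4 into 2 parts exist). Let N = A − (-2)·I. Computing rank(N^1) = 2, rank(N^2) = 1, rank(N^3) = 0; the number of blocks of size ≥ j is rank(N^{j−1}) − rank(N^j), giving [2, 1, 1]. So we have 1 block(s) of size 3, 1 block(s) of size 1 → block sizes [3, 1]

Assembling the blocks gives a Jordan form
J =
  [-2,  1,  0,  0]
  [ 0, -2,  1,  0]
  [ 0,  0, -2,  0]
  [ 0,  0,  0, -2]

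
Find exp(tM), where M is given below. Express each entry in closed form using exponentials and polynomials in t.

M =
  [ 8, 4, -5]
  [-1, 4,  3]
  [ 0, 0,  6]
e^{tM} =
  [2*t*exp(6*t) + exp(6*t), 4*t*exp(6*t), t^2*exp(6*t) - 5*t*exp(6*t)]
  [-t*exp(6*t), -2*t*exp(6*t) + exp(6*t), -t^2*exp(6*t)/2 + 3*t*exp(6*t)]
  [0, 0, exp(6*t)]

Strategy: write M = P · J · P⁻¹ where J is a Jordan canonical form, so e^{tM} = P · e^{tJ} · P⁻¹, and e^{tJ} can be computed block-by-block.

M has Jordan form
J =
  [6, 1, 0]
  [0, 6, 1]
  [0, 0, 6]
(up to reordering of blocks).

Per-block formulas:
  For a 3×3 Jordan block J_3(6): exp(t · J_3(6)) = e^(6t)·(I + t·N + (t^2/2)·N^2), where N is the 3×3 nilpotent shift.

After assembling e^{tJ} and conjugating by P, we get:

e^{tM} =
  [2*t*exp(6*t) + exp(6*t), 4*t*exp(6*t), t^2*exp(6*t) - 5*t*exp(6*t)]
  [-t*exp(6*t), -2*t*exp(6*t) + exp(6*t), -t^2*exp(6*t)/2 + 3*t*exp(6*t)]
  [0, 0, exp(6*t)]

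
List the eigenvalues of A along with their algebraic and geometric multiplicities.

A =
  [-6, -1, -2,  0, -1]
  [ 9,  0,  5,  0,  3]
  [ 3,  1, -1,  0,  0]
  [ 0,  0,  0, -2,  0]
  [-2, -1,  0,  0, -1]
λ = -2: alg = 5, geom = 3

Step 1 — factor the characteristic polynomial to read off the algebraic multiplicities:
  χ_A(x) = (x + 2)^5

Step 2 — compute geometric multiplicities via the rank-nullity identity g(λ) = n − rank(A − λI):
  rank(A − (-2)·I) = 2, so dim ker(A − (-2)·I) = n − 2 = 3

Summary:
  λ = -2: algebraic multiplicity = 5, geometric multiplicity = 3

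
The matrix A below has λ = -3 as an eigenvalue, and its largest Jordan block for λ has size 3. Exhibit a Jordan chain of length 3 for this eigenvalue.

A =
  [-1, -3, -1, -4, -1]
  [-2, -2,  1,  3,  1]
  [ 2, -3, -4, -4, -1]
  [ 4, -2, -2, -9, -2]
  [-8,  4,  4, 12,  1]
A Jordan chain for λ = -3 of length 3:
v_1 = (-2, 2, -2, -4, 8)ᵀ
v_2 = (-3, 1, -3, -2, 4)ᵀ
v_3 = (0, 1, 0, 0, 0)ᵀ

Let N = A − (-3)·I. We want v_3 with N^3 v_3 = 0 but N^2 v_3 ≠ 0; then v_{j-1} := N · v_j for j = 3, …, 2.

Pick v_3 = (0, 1, 0, 0, 0)ᵀ.
Then v_2 = N · v_3 = (-3, 1, -3, -2, 4)ᵀ.
Then v_1 = N · v_2 = (-2, 2, -2, -4, 8)ᵀ.

Sanity check: (A − (-3)·I) v_1 = (0, 0, 0, 0, 0)ᵀ = 0. ✓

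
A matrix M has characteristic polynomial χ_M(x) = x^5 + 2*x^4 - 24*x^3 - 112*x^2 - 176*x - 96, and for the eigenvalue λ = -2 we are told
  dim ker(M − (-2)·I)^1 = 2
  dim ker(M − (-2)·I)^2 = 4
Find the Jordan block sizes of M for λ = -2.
Block sizes for λ = -2: [2, 2]

From the dimensions of kernels of powers, the number of Jordan blocks of size at least j is d_j − d_{j−1} where d_j = dim ker(N^j) (with d_0 = 0). Computing the differences gives [2, 2].
The number of blocks of size exactly k is (#blocks of size ≥ k) − (#blocks of size ≥ k + 1), so the partition is: 2 block(s) of size 2.
In nonincreasing order the block sizes are [2, 2].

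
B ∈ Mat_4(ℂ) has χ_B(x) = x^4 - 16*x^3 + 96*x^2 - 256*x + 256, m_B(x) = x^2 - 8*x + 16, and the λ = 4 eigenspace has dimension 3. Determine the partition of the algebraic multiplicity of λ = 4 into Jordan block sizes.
Block sizes for λ = 4: [2, 1, 1]

Step 1 — from the characteristic polynomial, algebraic multiplicity of λ = 4 is 4. From dim ker(B − (4)·I) = 3, there are exactly 3 Jordan blocks for λ = 4.
Step 2 — from the minimal polynomial, the factor (x − 4)^2 tells us the largest block for λ = 4 has size 2.
Step 3 — with total size 4, 3 blocks, and largest block 2, the block sizes (in nonincreasing order) are [2, 1, 1].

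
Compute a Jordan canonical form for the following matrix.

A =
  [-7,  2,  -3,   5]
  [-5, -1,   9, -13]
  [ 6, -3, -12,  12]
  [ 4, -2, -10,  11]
J_3(-4) ⊕ J_1(3)

The characteristic polynomial is
  det(x·I − A) = x^4 + 9*x^3 + 12*x^2 - 80*x - 192 = (x - 3)*(x + 4)^3

Eigenvalues and multiplicities (the geometric multiplicity of λ is n − rank(A − λI), which equals the number of Jordan blocks for λ):
  λ = -4: algebraic multiplicity = 3, geometric multiplicity = 1
  λ = 3: algebraic multiplicity = 1, geometric multiplicity = 1

Determining the block sizes for each eigenvalue:
  λ = -4: one block (gm = 1), so the single block has size am = 3 → block sizes [3]
  λ = 3: one block (gm = 1), so the single block has size am = 1 → block sizes [1]

Assembling the blocks gives a Jordan form
J =
  [-4,  1,  0, 0]
  [ 0, -4,  1, 0]
  [ 0,  0, -4, 0]
  [ 0,  0,  0, 3]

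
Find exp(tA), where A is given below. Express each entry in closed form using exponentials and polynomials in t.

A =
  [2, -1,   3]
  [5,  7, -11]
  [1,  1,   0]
e^{tA} =
  [-t^2*exp(3*t)/2 - t*exp(3*t) + exp(3*t), -t*exp(3*t), -t^2*exp(3*t)/2 + 3*t*exp(3*t)]
  [2*t^2*exp(3*t) + 5*t*exp(3*t), 4*t*exp(3*t) + exp(3*t), 2*t^2*exp(3*t) - 11*t*exp(3*t)]
  [t^2*exp(3*t)/2 + t*exp(3*t), t*exp(3*t), t^2*exp(3*t)/2 - 3*t*exp(3*t) + exp(3*t)]

Strategy: write A = P · J · P⁻¹ where J is a Jordan canonical form, so e^{tA} = P · e^{tJ} · P⁻¹, and e^{tJ} can be computed block-by-block.

A has Jordan form
J =
  [3, 1, 0]
  [0, 3, 1]
  [0, 0, 3]
(up to reordering of blocks).

Per-block formulas:
  For a 3×3 Jordan block J_3(3): exp(t · J_3(3)) = e^(3t)·(I + t·N + (t^2/2)·N^2), where N is the 3×3 nilpotent shift.

After assembling e^{tJ} and conjugating by P, we get:

e^{tA} =
  [-t^2*exp(3*t)/2 - t*exp(3*t) + exp(3*t), -t*exp(3*t), -t^2*exp(3*t)/2 + 3*t*exp(3*t)]
  [2*t^2*exp(3*t) + 5*t*exp(3*t), 4*t*exp(3*t) + exp(3*t), 2*t^2*exp(3*t) - 11*t*exp(3*t)]
  [t^2*exp(3*t)/2 + t*exp(3*t), t*exp(3*t), t^2*exp(3*t)/2 - 3*t*exp(3*t) + exp(3*t)]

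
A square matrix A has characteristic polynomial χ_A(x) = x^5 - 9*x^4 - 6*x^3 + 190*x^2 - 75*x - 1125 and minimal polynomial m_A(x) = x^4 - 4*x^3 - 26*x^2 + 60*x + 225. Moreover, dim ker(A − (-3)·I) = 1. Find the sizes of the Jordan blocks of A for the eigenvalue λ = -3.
Block sizes for λ = -3: [2]

Step 1 — from the characteristic polynomial, algebraic multiplicity of λ = -3 is 2. From dim ker(A − (-3)·I) = 1, there are exactly 1 Jordan blocks for λ = -3.
Step 2 — from the minimal polynomial, the factor (x + 3)^2 tells us the largest block for λ = -3 has size 2.
Step 3 — with total size 2, 1 blocks, and largest block 2, the block sizes (in nonincreasing order) are [2].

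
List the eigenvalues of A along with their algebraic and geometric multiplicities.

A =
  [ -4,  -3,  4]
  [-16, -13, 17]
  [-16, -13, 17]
λ = 0: alg = 3, geom = 1

Step 1 — factor the characteristic polynomial to read off the algebraic multiplicities:
  χ_A(x) = x^3

Step 2 — compute geometric multiplicities via the rank-nullity identity g(λ) = n − rank(A − λI):
  rank(A − (0)·I) = 2, so dim ker(A − (0)·I) = n − 2 = 1

Summary:
  λ = 0: algebraic multiplicity = 3, geometric multiplicity = 1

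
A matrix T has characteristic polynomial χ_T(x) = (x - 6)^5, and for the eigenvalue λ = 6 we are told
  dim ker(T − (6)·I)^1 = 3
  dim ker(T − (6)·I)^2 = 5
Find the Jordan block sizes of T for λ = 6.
Block sizes for λ = 6: [2, 2, 1]

From the dimensions of kernels of powers, the number of Jordan blocks of size at least j is d_j − d_{j−1} where d_j = dim ker(N^j) (with d_0 = 0). Computing the differences gives [3, 2].
The number of blocks of size exactly k is (#blocks of size ≥ k) − (#blocks of size ≥ k + 1), so the partition is: 1 block(s) of size 1, 2 block(s) of size 2.
In nonincreasing order the block sizes are [2, 2, 1].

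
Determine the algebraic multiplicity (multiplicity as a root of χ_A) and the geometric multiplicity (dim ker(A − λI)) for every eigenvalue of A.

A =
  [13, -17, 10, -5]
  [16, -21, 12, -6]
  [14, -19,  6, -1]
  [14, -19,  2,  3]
λ = -1: alg = 3, geom = 1; λ = 4: alg = 1, geom = 1

Step 1 — factor the characteristic polynomial to read off the algebraic multiplicities:
  χ_A(x) = (x - 4)*(x + 1)^3

Step 2 — compute geometric multiplicities via the rank-nullity identity g(λ) = n − rank(A − λI):
  rank(A − (-1)·I) = 3, so dim ker(A − (-1)·I) = n − 3 = 1
  rank(A − (4)·I) = 3, so dim ker(A − (4)·I) = n − 3 = 1

Summary:
  λ = -1: algebraic multiplicity = 3, geometric multiplicity = 1
  λ = 4: algebraic multiplicity = 1, geometric multiplicity = 1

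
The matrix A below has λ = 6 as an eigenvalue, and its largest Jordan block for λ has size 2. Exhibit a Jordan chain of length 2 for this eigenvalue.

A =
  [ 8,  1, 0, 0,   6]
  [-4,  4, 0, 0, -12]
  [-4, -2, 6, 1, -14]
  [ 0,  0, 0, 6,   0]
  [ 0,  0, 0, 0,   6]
A Jordan chain for λ = 6 of length 2:
v_1 = (2, -4, -4, 0, 0)ᵀ
v_2 = (1, 0, 0, 0, 0)ᵀ

Let N = A − (6)·I. We want v_2 with N^2 v_2 = 0 but N^1 v_2 ≠ 0; then v_{j-1} := N · v_j for j = 2, …, 2.

Pick v_2 = (1, 0, 0, 0, 0)ᵀ.
Then v_1 = N · v_2 = (2, -4, -4, 0, 0)ᵀ.

Sanity check: (A − (6)·I) v_1 = (0, 0, 0, 0, 0)ᵀ = 0. ✓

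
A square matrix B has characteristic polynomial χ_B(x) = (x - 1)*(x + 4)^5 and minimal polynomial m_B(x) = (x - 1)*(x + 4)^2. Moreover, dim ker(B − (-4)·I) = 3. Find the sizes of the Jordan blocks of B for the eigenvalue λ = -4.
Block sizes for λ = -4: [2, 2, 1]

Step 1 — from the characteristic polynomial, algebraic multiplicity of λ = -4 is 5. From dim ker(B − (-4)·I) = 3, there are exactly 3 Jordan blocks for λ = -4.
Step 2 — from the minimal polynomial, the factor (x + 4)^2 tells us the largest block for λ = -4 has size 2.
Step 3 — with total size 5, 3 blocks, and largest block 2, the block sizes (in nonincreasing order) are [2, 2, 1].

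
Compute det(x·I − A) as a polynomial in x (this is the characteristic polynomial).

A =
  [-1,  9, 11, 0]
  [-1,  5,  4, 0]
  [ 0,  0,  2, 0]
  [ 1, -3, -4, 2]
x^4 - 8*x^3 + 24*x^2 - 32*x + 16

Expanding det(x·I − A) (e.g. by cofactor expansion or by noting that A is similar to its Jordan form J, which has the same characteristic polynomial as A) gives
  χ_A(x) = x^4 - 8*x^3 + 24*x^2 - 32*x + 16
which factors as (x - 2)^4. The eigenvalues (with algebraic multiplicities) are λ = 2 with multiplicity 4.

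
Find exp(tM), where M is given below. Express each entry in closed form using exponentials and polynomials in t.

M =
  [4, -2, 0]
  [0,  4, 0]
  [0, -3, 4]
e^{tM} =
  [exp(4*t), -2*t*exp(4*t), 0]
  [0, exp(4*t), 0]
  [0, -3*t*exp(4*t), exp(4*t)]

Strategy: write M = P · J · P⁻¹ where J is a Jordan canonical form, so e^{tM} = P · e^{tJ} · P⁻¹, and e^{tJ} can be computed block-by-block.

M has Jordan form
J =
  [4, 1, 0]
  [0, 4, 0]
  [0, 0, 4]
(up to reordering of blocks).

Per-block formulas:
  For a 2×2 Jordan block J_2(4): exp(t · J_2(4)) = e^(4t)·(I + t·N), where N is the 2×2 nilpotent shift.
  For a 1×1 block at λ = 4: exp(t · [4]) = [e^(4t)].

After assembling e^{tJ} and conjugating by P, we get:

e^{tM} =
  [exp(4*t), -2*t*exp(4*t), 0]
  [0, exp(4*t), 0]
  [0, -3*t*exp(4*t), exp(4*t)]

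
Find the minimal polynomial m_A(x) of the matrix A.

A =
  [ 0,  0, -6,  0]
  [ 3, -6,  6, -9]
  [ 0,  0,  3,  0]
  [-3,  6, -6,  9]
x^2 - 3*x

The characteristic polynomial is χ_A(x) = x^2*(x - 3)^2, so the eigenvalues are known. The minimal polynomial is
  m_A(x) = Π_λ (x − λ)^{k_λ}
where k_λ is the size of the *largest* Jordan block for λ (equivalently, the smallest k with (A − λI)^k v = 0 for every generalised eigenvector v of λ).

  λ = 0: largest Jordan block has size 1, contributing (x − 0)
  λ = 3: largest Jordan block has size 1, contributing (x − 3)

So m_A(x) = x*(x - 3) = x^2 - 3*x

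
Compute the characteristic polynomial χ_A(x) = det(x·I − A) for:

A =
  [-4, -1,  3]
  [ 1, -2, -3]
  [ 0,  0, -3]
x^3 + 9*x^2 + 27*x + 27

Expanding det(x·I − A) (e.g. by cofactor expansion or by noting that A is similar to its Jordan form J, which has the same characteristic polynomial as A) gives
  χ_A(x) = x^3 + 9*x^2 + 27*x + 27
which factors as (x + 3)^3. The eigenvalues (with algebraic multiplicities) are λ = -3 with multiplicity 3.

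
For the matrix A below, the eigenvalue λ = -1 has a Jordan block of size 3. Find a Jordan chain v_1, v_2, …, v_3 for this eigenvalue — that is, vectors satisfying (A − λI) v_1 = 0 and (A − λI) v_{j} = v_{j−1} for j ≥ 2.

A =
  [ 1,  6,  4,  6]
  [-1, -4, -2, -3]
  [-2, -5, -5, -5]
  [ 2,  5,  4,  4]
A Jordan chain for λ = -1 of length 3:
v_1 = (2, -1, -1, 1)ᵀ
v_2 = (2, -1, -2, 2)ᵀ
v_3 = (1, 0, 0, 0)ᵀ

Let N = A − (-1)·I. We want v_3 with N^3 v_3 = 0 but N^2 v_3 ≠ 0; then v_{j-1} := N · v_j for j = 3, …, 2.

Pick v_3 = (1, 0, 0, 0)ᵀ.
Then v_2 = N · v_3 = (2, -1, -2, 2)ᵀ.
Then v_1 = N · v_2 = (2, -1, -1, 1)ᵀ.

Sanity check: (A − (-1)·I) v_1 = (0, 0, 0, 0)ᵀ = 0. ✓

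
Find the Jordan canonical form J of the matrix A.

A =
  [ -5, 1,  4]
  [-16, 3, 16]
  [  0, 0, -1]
J_2(-1) ⊕ J_1(-1)

The characteristic polynomial is
  det(x·I − A) = x^3 + 3*x^2 + 3*x + 1 = (x + 1)^3

Eigenvalues and multiplicities (the geometric multiplicity of λ is n − rank(A − λI), which equals the number of Jordan blocks for λ):
  λ = -1: algebraic multiplicity = 3, geometric multiplicity = 2

Determining the block sizes for each eigenvalue:
  λ = -1: 2 blocks summing to 3 forces exactly one block of size 2 and the rest size 1 → block sizes [2, 1]

Assembling the blocks gives a Jordan form
J =
  [-1,  1,  0]
  [ 0, -1,  0]
  [ 0,  0, -1]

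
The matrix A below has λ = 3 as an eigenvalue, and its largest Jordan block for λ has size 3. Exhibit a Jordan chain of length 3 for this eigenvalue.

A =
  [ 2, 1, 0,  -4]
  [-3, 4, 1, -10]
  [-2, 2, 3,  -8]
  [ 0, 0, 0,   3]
A Jordan chain for λ = 3 of length 3:
v_1 = (-2, -2, -4, 0)ᵀ
v_2 = (-1, -3, -2, 0)ᵀ
v_3 = (1, 0, 0, 0)ᵀ

Let N = A − (3)·I. We want v_3 with N^3 v_3 = 0 but N^2 v_3 ≠ 0; then v_{j-1} := N · v_j for j = 3, …, 2.

Pick v_3 = (1, 0, 0, 0)ᵀ.
Then v_2 = N · v_3 = (-1, -3, -2, 0)ᵀ.
Then v_1 = N · v_2 = (-2, -2, -4, 0)ᵀ.

Sanity check: (A − (3)·I) v_1 = (0, 0, 0, 0)ᵀ = 0. ✓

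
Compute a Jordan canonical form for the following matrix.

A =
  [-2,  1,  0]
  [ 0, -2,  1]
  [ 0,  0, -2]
J_3(-2)

The characteristic polynomial is
  det(x·I − A) = x^3 + 6*x^2 + 12*x + 8 = (x + 2)^3

Eigenvalues and multiplicities (the geometric multiplicity of λ is n − rank(A − λI), which equals the number of Jordan blocks for λ):
  λ = -2: algebraic multiplicity = 3, geometric multiplicity = 1

Determining the block sizes for each eigenvalue:
  λ = -2: one block (gm = 1), so the single block has size am = 3 → block sizes [3]

Assembling the blocks gives a Jordan form
J =
  [-2,  1,  0]
  [ 0, -2,  1]
  [ 0,  0, -2]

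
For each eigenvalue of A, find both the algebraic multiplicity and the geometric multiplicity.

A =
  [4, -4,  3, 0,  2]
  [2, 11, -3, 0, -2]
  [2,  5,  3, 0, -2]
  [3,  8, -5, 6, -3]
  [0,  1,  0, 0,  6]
λ = 6: alg = 5, geom = 2

Step 1 — factor the characteristic polynomial to read off the algebraic multiplicities:
  χ_A(x) = (x - 6)^5

Step 2 — compute geometric multiplicities via the rank-nullity identity g(λ) = n − rank(A − λI):
  rank(A − (6)·I) = 3, so dim ker(A − (6)·I) = n − 3 = 2

Summary:
  λ = 6: algebraic multiplicity = 5, geometric multiplicity = 2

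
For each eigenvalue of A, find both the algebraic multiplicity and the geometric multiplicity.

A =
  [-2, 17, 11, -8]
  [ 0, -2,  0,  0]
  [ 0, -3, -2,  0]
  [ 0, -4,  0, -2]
λ = -2: alg = 4, geom = 2

Step 1 — factor the characteristic polynomial to read off the algebraic multiplicities:
  χ_A(x) = (x + 2)^4

Step 2 — compute geometric multiplicities via the rank-nullity identity g(λ) = n − rank(A − λI):
  rank(A − (-2)·I) = 2, so dim ker(A − (-2)·I) = n − 2 = 2

Summary:
  λ = -2: algebraic multiplicity = 4, geometric multiplicity = 2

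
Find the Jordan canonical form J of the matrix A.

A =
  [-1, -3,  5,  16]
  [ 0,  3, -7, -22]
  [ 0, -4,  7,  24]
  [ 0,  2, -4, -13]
J_3(-1) ⊕ J_1(-1)

The characteristic polynomial is
  det(x·I − A) = x^4 + 4*x^3 + 6*x^2 + 4*x + 1 = (x + 1)^4

Eigenvalues and multiplicities (the geometric multiplicity of λ is n − rank(A − λI), which equals the number of Jordan blocks for λ):
  λ = -1: algebraic multiplicity = 4, geometric multiplicity = 2

Determining the block sizes for each eigenvalue:
  λ = -1: with am = 4 and gm = 2, the partition is not yet determined (e.g. several partitions of 4 into 2 parts exist). Let N = A − (-1)·I. Computing rank(N^1) = 2, rank(N^2) = 1, rank(N^3) = 0; the number of blocks of size ≥ j is rank(N^{j−1}) − rank(N^j), giving [2, 1, 1]. So we have 1 block(s) of size 3, 1 block(s) of size 1 → block sizes [3, 1]

Assembling the blocks gives a Jordan form
J =
  [-1,  1,  0,  0]
  [ 0, -1,  1,  0]
  [ 0,  0, -1,  0]
  [ 0,  0,  0, -1]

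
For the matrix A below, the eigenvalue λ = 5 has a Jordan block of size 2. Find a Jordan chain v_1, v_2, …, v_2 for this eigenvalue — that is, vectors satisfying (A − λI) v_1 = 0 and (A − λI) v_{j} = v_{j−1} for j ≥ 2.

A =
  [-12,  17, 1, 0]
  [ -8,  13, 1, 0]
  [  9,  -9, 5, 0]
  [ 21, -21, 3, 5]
A Jordan chain for λ = 5 of length 2:
v_1 = (1, 1, 0, 3)ᵀ
v_2 = (0, 0, 1, 0)ᵀ

Let N = A − (5)·I. We want v_2 with N^2 v_2 = 0 but N^1 v_2 ≠ 0; then v_{j-1} := N · v_j for j = 2, …, 2.

Pick v_2 = (0, 0, 1, 0)ᵀ.
Then v_1 = N · v_2 = (1, 1, 0, 3)ᵀ.

Sanity check: (A − (5)·I) v_1 = (0, 0, 0, 0)ᵀ = 0. ✓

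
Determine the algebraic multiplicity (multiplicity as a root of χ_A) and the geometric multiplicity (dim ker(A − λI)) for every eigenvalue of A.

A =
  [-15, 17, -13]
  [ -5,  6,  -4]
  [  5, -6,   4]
λ = -5: alg = 1, geom = 1; λ = 0: alg = 2, geom = 1

Step 1 — factor the characteristic polynomial to read off the algebraic multiplicities:
  χ_A(x) = x^2*(x + 5)

Step 2 — compute geometric multiplicities via the rank-nullity identity g(λ) = n − rank(A − λI):
  rank(A − (-5)·I) = 2, so dim ker(A − (-5)·I) = n − 2 = 1
  rank(A − (0)·I) = 2, so dim ker(A − (0)·I) = n − 2 = 1

Summary:
  λ = -5: algebraic multiplicity = 1, geometric multiplicity = 1
  λ = 0: algebraic multiplicity = 2, geometric multiplicity = 1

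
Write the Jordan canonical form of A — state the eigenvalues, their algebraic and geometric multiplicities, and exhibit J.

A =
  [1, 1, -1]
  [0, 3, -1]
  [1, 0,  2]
J_3(2)

The characteristic polynomial is
  det(x·I − A) = x^3 - 6*x^2 + 12*x - 8 = (x - 2)^3

Eigenvalues and multiplicities (the geometric multiplicity of λ is n − rank(A − λI), which equals the number of Jordan blocks for λ):
  λ = 2: algebraic multiplicity = 3, geometric multiplicity = 1

Determining the block sizes for each eigenvalue:
  λ = 2: one block (gm = 1), so the single block has size am = 3 → block sizes [3]

Assembling the blocks gives a Jordan form
J =
  [2, 1, 0]
  [0, 2, 1]
  [0, 0, 2]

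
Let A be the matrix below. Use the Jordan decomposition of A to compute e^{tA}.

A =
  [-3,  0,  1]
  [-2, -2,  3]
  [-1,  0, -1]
e^{tA} =
  [-t*exp(-2*t) + exp(-2*t), 0, t*exp(-2*t)]
  [-t^2*exp(-2*t)/2 - 2*t*exp(-2*t), exp(-2*t), t^2*exp(-2*t)/2 + 3*t*exp(-2*t)]
  [-t*exp(-2*t), 0, t*exp(-2*t) + exp(-2*t)]

Strategy: write A = P · J · P⁻¹ where J is a Jordan canonical form, so e^{tA} = P · e^{tJ} · P⁻¹, and e^{tJ} can be computed block-by-block.

A has Jordan form
J =
  [-2,  1,  0]
  [ 0, -2,  1]
  [ 0,  0, -2]
(up to reordering of blocks).

Per-block formulas:
  For a 3×3 Jordan block J_3(-2): exp(t · J_3(-2)) = e^(-2t)·(I + t·N + (t^2/2)·N^2), where N is the 3×3 nilpotent shift.

After assembling e^{tJ} and conjugating by P, we get:

e^{tA} =
  [-t*exp(-2*t) + exp(-2*t), 0, t*exp(-2*t)]
  [-t^2*exp(-2*t)/2 - 2*t*exp(-2*t), exp(-2*t), t^2*exp(-2*t)/2 + 3*t*exp(-2*t)]
  [-t*exp(-2*t), 0, t*exp(-2*t) + exp(-2*t)]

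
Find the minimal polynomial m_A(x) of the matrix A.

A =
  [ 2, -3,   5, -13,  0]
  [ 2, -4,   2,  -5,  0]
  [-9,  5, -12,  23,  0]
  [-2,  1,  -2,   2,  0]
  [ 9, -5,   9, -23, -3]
x^2 + 6*x + 9

The characteristic polynomial is χ_A(x) = (x + 3)^5, so the eigenvalues are known. The minimal polynomial is
  m_A(x) = Π_λ (x − λ)^{k_λ}
where k_λ is the size of the *largest* Jordan block for λ (equivalently, the smallest k with (A − λI)^k v = 0 for every generalised eigenvector v of λ).

  λ = -3: largest Jordan block has size 2, contributing (x + 3)^2

So m_A(x) = (x + 3)^2 = x^2 + 6*x + 9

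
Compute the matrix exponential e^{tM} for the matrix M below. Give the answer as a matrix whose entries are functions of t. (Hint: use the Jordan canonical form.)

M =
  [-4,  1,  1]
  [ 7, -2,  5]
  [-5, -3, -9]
e^{tM} =
  [3*t^2*exp(-5*t)/2 + t*exp(-5*t) + exp(-5*t), t^2*exp(-5*t)/2 + t*exp(-5*t), t^2*exp(-5*t) + t*exp(-5*t)]
  [3*t^2*exp(-5*t)/2 + 7*t*exp(-5*t), t^2*exp(-5*t)/2 + 3*t*exp(-5*t) + exp(-5*t), t^2*exp(-5*t) + 5*t*exp(-5*t)]
  [-3*t^2*exp(-5*t) - 5*t*exp(-5*t), -t^2*exp(-5*t) - 3*t*exp(-5*t), -2*t^2*exp(-5*t) - 4*t*exp(-5*t) + exp(-5*t)]

Strategy: write M = P · J · P⁻¹ where J is a Jordan canonical form, so e^{tM} = P · e^{tJ} · P⁻¹, and e^{tJ} can be computed block-by-block.

M has Jordan form
J =
  [-5,  1,  0]
  [ 0, -5,  1]
  [ 0,  0, -5]
(up to reordering of blocks).

Per-block formulas:
  For a 3×3 Jordan block J_3(-5): exp(t · J_3(-5)) = e^(-5t)·(I + t·N + (t^2/2)·N^2), where N is the 3×3 nilpotent shift.

After assembling e^{tJ} and conjugating by P, we get:

e^{tM} =
  [3*t^2*exp(-5*t)/2 + t*exp(-5*t) + exp(-5*t), t^2*exp(-5*t)/2 + t*exp(-5*t), t^2*exp(-5*t) + t*exp(-5*t)]
  [3*t^2*exp(-5*t)/2 + 7*t*exp(-5*t), t^2*exp(-5*t)/2 + 3*t*exp(-5*t) + exp(-5*t), t^2*exp(-5*t) + 5*t*exp(-5*t)]
  [-3*t^2*exp(-5*t) - 5*t*exp(-5*t), -t^2*exp(-5*t) - 3*t*exp(-5*t), -2*t^2*exp(-5*t) - 4*t*exp(-5*t) + exp(-5*t)]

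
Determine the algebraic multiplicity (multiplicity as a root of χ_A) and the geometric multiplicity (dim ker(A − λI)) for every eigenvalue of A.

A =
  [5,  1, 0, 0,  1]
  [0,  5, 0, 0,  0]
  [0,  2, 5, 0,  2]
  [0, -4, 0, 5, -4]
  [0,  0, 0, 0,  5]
λ = 5: alg = 5, geom = 4

Step 1 — factor the characteristic polynomial to read off the algebraic multiplicities:
  χ_A(x) = (x - 5)^5

Step 2 — compute geometric multiplicities via the rank-nullity identity g(λ) = n − rank(A − λI):
  rank(A − (5)·I) = 1, so dim ker(A − (5)·I) = n − 1 = 4

Summary:
  λ = 5: algebraic multiplicity = 5, geometric multiplicity = 4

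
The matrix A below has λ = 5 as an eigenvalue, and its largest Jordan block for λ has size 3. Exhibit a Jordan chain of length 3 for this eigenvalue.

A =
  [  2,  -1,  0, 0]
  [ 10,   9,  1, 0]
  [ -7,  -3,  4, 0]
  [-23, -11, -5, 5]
A Jordan chain for λ = 5 of length 3:
v_1 = (-1, 3, -2, -6)ᵀ
v_2 = (-3, 10, -7, -23)ᵀ
v_3 = (1, 0, 0, 0)ᵀ

Let N = A − (5)·I. We want v_3 with N^3 v_3 = 0 but N^2 v_3 ≠ 0; then v_{j-1} := N · v_j for j = 3, …, 2.

Pick v_3 = (1, 0, 0, 0)ᵀ.
Then v_2 = N · v_3 = (-3, 10, -7, -23)ᵀ.
Then v_1 = N · v_2 = (-1, 3, -2, -6)ᵀ.

Sanity check: (A − (5)·I) v_1 = (0, 0, 0, 0)ᵀ = 0. ✓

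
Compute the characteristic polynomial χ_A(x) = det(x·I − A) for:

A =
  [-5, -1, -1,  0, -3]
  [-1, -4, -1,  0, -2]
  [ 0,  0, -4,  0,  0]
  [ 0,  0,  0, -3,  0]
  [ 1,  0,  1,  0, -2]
x^5 + 18*x^4 + 129*x^3 + 460*x^2 + 816*x + 576

Expanding det(x·I − A) (e.g. by cofactor expansion or by noting that A is similar to its Jordan form J, which has the same characteristic polynomial as A) gives
  χ_A(x) = x^5 + 18*x^4 + 129*x^3 + 460*x^2 + 816*x + 576
which factors as (x + 3)^2*(x + 4)^3. The eigenvalues (with algebraic multiplicities) are λ = -4 with multiplicity 3, λ = -3 with multiplicity 2.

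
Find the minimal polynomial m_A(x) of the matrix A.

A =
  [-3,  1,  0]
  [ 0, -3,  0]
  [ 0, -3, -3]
x^2 + 6*x + 9

The characteristic polynomial is χ_A(x) = (x + 3)^3, so the eigenvalues are known. The minimal polynomial is
  m_A(x) = Π_λ (x − λ)^{k_λ}
where k_λ is the size of the *largest* Jordan block for λ (equivalently, the smallest k with (A − λI)^k v = 0 for every generalised eigenvector v of λ).

  λ = -3: largest Jordan block has size 2, contributing (x + 3)^2

So m_A(x) = (x + 3)^2 = x^2 + 6*x + 9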